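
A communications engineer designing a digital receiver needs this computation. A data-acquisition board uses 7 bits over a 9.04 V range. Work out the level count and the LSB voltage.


Step 1 — number of quantization levels:
L = 2^N = 2^7 = 128

Step 2 — LSB step size:
delta = Vfs / L
      = 9.04 / 128
      = 0.070625 V

Levels = 128; step size = 0.070625 V


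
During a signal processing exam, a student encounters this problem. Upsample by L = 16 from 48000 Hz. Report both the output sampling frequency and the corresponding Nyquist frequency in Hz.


Step 1 — output sample rate after interpolation by L:
fs_out = L * fs_in = 16 * 48000 = 768000 Hz

Step 2 — Nyquist frequency of the output stream:
f_Nyq = fs_out / 2 = 768000 / 2 = 384000.0 Hz

fs_out = 768000 Hz; f_Nyquist = 384000.0 Hz


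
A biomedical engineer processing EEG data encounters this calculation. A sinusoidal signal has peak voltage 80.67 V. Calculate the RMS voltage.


RMS voltage for a sinusoidal waveform:
V_rms = V_peak / sqrt(2)
      = 80.67 / 1.414214
      = 57.042 V

57.042 V


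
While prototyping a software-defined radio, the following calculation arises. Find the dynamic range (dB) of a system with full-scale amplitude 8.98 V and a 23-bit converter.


Dynamic range from full-scale to LSB:
V_min = V_max / 2^bits = 8.98 / 2^23
DR = 20 * log10(V_max / V_min)
   = 20 * log10(2^23)
   = 20 * 23 * log10(2)
   = 138.47 dB

138.47 dB


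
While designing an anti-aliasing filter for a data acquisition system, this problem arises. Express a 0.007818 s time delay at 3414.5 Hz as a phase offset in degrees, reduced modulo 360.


Phase shift from frequency and time delay:
phi = 360 * f * t_delay
    = 360 * 3414.5 * 0.007818
    = 9610.04 degrees
    mod 360 = 250.04 degrees

250.04 degrees


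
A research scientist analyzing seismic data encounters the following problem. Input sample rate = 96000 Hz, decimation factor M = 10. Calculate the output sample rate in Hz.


Decimation reduces the sample rate:
fs_out = fs_in / M
       = 96000 / 10
       = 9600.0 Hz

9600.0 Hz


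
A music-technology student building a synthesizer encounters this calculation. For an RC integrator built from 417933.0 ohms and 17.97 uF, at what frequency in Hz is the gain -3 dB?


Cutoff frequency of a first-order RC filter:
fc = 1 / (2 * pi * R * C)
C = 17.97 uF = 1.797e-05 F
fc = 1 / (2 * pi * 417933.0 * 1.797e-05)
   = 1 / 47.188330215189
   = 0.021192 Hz

0.021192 Hz


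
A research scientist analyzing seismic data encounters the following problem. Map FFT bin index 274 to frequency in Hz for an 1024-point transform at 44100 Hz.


Frequency of DFT bin k:
f_k = k * fs / N
    = 274 * 44100 / 1024
    = 12083400 / 1024
    = 11800.195 Hz

11800.195 Hz


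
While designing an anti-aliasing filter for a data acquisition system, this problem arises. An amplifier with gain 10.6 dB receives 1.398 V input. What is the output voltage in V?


Output voltage from dB gain:
V_out = V_in * 10^(gain_dB / 20)
      = 1.398 * 10^(10.6 / 20)
      = 1.398 * 3.388442
      = 4.737 V

4.737 V


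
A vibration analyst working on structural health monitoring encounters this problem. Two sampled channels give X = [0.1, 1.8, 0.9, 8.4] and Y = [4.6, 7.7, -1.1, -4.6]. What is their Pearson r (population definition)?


Pearson correlation coefficient (population):
r = cov(X,Y) / (std(X) * std(Y))
Mean X = 2.8, Mean Y = 1.65
Cov(X,Y) = -10.9475
Std(X) = 3.288617, Std(Y) = 4.794007
r = -0.6944

-0.6944


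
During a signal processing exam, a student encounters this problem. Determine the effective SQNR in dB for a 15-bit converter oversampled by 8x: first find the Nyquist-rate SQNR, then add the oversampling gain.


Step 1 — baseline SQNR at Nyquist:
SQNR_base = 6.02*N + 1.76
          = 6.02*15 + 1.76
          = 92.06 dB

Step 2 — oversampling processing gain:
G = 10*log10(OSR) = 10*log10(8) = 9.03 dB

Step 3 — total:
SQNR_total = 92.06 + 9.03 = 101.09 dB

Base SQNR = 92.06 dB; oversampled SQNR = 101.09 dB


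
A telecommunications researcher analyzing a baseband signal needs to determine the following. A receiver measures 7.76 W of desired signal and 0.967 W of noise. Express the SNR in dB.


SNR in decibels:
SNR = 10 * log10(Ps / Pn)
    = 10 * log10(7.76 / 0.967)
    = 10 * log10(8.0248)
    = 10 * 0.9044
    = 9.04 dB

9.04 dB


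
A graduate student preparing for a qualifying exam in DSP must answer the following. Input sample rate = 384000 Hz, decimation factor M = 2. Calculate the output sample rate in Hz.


Decimation reduces the sample rate:
fs_out = fs_in / M
       = 384000 / 2
       = 192000.0 Hz

192000.0 Hz


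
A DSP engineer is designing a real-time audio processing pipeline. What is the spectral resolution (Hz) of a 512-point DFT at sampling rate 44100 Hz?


DFT frequency resolution:
df = fs / N
   = 44100 / 512
   = 86.1328 Hz

86.1328 Hz


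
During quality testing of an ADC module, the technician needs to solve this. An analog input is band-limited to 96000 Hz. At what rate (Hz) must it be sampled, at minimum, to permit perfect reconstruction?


The Nyquist rate is twice the maximum frequency component.
fs_min = 2 * fmax
      = 2 * 96000
      = 192000 Hz

192000


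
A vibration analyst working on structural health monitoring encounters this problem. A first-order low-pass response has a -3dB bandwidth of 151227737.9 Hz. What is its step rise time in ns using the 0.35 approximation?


Rise time from bandwidth relationship:
tr = 0.35 / BW
   = 0.35 / 151227737.9
   = 2.314390236e-09 s
   = 2.3144 ns

2.3144 ns


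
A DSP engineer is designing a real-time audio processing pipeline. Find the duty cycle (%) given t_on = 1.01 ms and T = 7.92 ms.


Duty cycle as a percentage:
DC = (t_on / T) * 100
   = (1.01 / 7.92) * 100
   = 0.127525 * 100
   = 12.75 %

12.75 %


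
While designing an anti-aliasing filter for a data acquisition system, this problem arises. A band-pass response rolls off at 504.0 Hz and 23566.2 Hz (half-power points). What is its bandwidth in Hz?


Bandwidth is the difference of -3dB frequencies:
BW = f_high - f_low
   = 23566.2 - 504.0
   = 23062.2 Hz

23062.2 Hz


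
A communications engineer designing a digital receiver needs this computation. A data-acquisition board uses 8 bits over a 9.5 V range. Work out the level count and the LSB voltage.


Step 1 — number of quantization levels:
L = 2^N = 2^8 = 256

Step 2 — LSB step size:
delta = Vfs / L
      = 9.5 / 256
      = 0.03710938 V

Levels = 256; step size = 0.03710938 V


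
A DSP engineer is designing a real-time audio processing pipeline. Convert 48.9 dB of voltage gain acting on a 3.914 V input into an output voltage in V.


Output voltage from dB gain:
V_out = V_in * 10^(gain_dB / 20)
      = 3.914 * 10^(48.9 / 20)
      = 3.914 * 278.612117
      = 1090.4878 V

1090.4878 V


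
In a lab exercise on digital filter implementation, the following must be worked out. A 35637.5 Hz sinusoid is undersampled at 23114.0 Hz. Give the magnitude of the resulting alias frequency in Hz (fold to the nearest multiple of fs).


Compute the nearest integer multiple of fs to the signal:
n = round(35637.5 / 23114.0) = 2
f_alias = |35637.5 - 2 * 23114.0|
        = |35637.5 - 46228.0|
        = 10590.5 Hz

10590.5


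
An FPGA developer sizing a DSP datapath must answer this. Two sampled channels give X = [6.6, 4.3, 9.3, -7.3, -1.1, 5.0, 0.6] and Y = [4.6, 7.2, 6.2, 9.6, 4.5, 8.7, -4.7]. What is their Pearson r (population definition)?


Pearson correlation coefficient (population):
r = cov(X,Y) / (std(X) * std(Y))
Mean X = 2.4857, Mean Y = 5.1571
Cov(X,Y) = -0.729184
Std(X) = 5.142937, Std(Y) = 4.398979
r = -0.0322

-0.0322


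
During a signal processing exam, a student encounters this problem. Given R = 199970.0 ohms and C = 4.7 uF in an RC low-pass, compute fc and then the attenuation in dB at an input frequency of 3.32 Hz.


Step 1 — cutoff frequency:
fc = 1 / (2*pi*R*C)
C = 4.7 uF = 4.7e-06 F
fc = 1 / (2*pi*199970.0*4.7e-06)
   = 0.169339 Hz

Step 2 — magnitude at f = 3.32 Hz:
|H(f)| = 1 / sqrt(1 + (f/fc)^2)
f/fc = 3.32 / 0.169339 = 19.605643
|H| = 1 / sqrt(1 + 384.381237) = 0.0509395
|H|_dB = 20*log10(0.0509395) = -25.86 dB

fc = 0.169339 Hz; |H(3.32 Hz)| = -25.86 dB


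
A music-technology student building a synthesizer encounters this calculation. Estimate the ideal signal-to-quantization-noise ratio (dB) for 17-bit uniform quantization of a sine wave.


Theoretical SNR for a full-scale sinusoid:
SNR = 6.02 * N + 1.76
    = 6.02 * 17 + 1.76
    = 102.34 + 1.76
    = 104.1 dB

104.1 dB


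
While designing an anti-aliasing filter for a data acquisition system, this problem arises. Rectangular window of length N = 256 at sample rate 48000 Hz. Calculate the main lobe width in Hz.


Main lobe width for a rectangular window:
Width = 2 * fs / N
      = 2 * 48000 / 256
      = 96000 / 256
      = 375.0 Hz

375.0 Hz


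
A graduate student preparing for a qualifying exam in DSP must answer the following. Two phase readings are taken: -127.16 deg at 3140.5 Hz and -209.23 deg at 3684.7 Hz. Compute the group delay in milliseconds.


Group delay from phase difference:
tau = -d(phi)/d(omega)
d(phi) = -82.07 deg = -1.432392 rad
d(omega) = 2*pi*(3684.7 - 3140.5) = 3419.3094 rad/s
tau = -(-1.432392) / 3419.3094
    = 0.4189 ms

0.4189 ms


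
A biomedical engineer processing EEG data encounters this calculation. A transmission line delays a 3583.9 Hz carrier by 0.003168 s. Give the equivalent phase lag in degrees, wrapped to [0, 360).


Phase shift from frequency and time delay:
phi = 360 * f * t_delay
    = 360 * 3583.9 * 0.003168
    = 4087.37 degrees
    mod 360 = 127.37 degrees

127.37 degrees


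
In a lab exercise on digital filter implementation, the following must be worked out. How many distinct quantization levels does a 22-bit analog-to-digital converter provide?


Number of quantization levels = 2^N
= 2^22
= 4194304

4194304


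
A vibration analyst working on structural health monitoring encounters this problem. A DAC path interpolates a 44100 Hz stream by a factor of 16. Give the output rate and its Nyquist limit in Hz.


Step 1 — output sample rate after interpolation by L:
fs_out = L * fs_in = 16 * 44100 = 705600 Hz

Step 2 — Nyquist frequency of the output stream:
f_Nyq = fs_out / 2 = 705600 / 2 = 352800.0 Hz

fs_out = 705600 Hz; f_Nyquist = 352800.0 Hz


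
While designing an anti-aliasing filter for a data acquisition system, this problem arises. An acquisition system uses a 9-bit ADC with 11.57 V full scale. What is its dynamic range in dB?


Dynamic range from full-scale to LSB:
V_min = V_max / 2^bits = 11.57 / 2^9
DR = 20 * log10(V_max / V_min)
   = 20 * log10(2^9)
   = 20 * 9 * log10(2)
   = 54.19 dB

54.19 dB


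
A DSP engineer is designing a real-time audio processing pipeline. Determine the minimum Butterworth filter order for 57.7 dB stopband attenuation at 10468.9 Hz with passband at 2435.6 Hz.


Butterworth filter order formula:
n = log10(10^(A/10) - 1) / (2 * log10(f_stop/f_pass))
10^(57.7/10) - 1 = 588842.6554
f_stop/f_pass = 10468.9 / 2435.6 = 4.2983
n = 4.5555 -> ceil = 5

5


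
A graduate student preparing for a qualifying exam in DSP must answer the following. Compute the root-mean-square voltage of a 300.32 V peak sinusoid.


RMS voltage for a sinusoidal waveform:
V_rms = V_peak / sqrt(2)
      = 300.32 / 1.414214
      = 212.358 V

212.358 V


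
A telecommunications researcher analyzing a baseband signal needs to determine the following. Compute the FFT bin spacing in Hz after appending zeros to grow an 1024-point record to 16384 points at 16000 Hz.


Frequency resolution after zero-padding:
N_padded = 1024 * 16 = 16384
df = fs / N_padded
   = 16000 / 16384
   = 0.9766 Hz

0.9766 Hz


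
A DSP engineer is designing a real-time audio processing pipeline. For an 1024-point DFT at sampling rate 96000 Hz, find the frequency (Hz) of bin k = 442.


Frequency of DFT bin k:
f_k = k * fs / N
    = 442 * 96000 / 1024
    = 42432000 / 1024
    = 41437.5 Hz

41437.5 Hz


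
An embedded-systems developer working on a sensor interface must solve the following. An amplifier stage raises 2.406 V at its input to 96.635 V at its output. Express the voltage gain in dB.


Voltage gain in dB:
G = 20 * log10(Vout / Vin)
  = 20 * log10(96.635 / 2.406)
  = 20 * log10(40.164173)
  = 20 * 1.603839
  = 32.08 dB

32.08 dB


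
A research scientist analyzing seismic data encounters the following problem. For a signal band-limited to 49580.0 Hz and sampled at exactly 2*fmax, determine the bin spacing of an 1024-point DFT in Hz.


Step 1 — Nyquist sampling rate:
fs = 2 * fmax = 2 * 49580.0 = 99160.0 Hz

Step 2 — DFT bin spacing:
df = fs / N = 99160.0 / 1024 = 96.8359 Hz

96.8359 Hz


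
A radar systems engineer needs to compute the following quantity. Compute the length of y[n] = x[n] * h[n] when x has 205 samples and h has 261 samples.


Linear convolution output length:
L = N + M - 1
  = 205 + 261 - 1
  = 465 samples

465


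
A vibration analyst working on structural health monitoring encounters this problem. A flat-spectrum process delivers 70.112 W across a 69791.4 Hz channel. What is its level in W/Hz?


Power spectral density:
PSD = P / BW
    = 70.112 / 69791.4
    = 0.00100459 W/Hz

0.00100459 W/Hz


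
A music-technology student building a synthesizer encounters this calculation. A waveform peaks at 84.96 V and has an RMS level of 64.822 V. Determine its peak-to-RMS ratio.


Crest factor is the ratio of peak to RMS:
CF = V_peak / V_rms
   = 84.96 / 64.822
   = 1.3107

1.3107


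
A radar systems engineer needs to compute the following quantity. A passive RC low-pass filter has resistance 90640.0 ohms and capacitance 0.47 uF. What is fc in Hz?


Cutoff frequency of a first-order RC filter:
fc = 1 / (2 * pi * R * C)
C = 0.47 uF = 4.7e-07 F
fc = 1 / (2 * pi * 90640.0 * 4.7e-07)
   = 1 / 0.2676687206341
   = 3.735961 Hz

3.735961 Hz


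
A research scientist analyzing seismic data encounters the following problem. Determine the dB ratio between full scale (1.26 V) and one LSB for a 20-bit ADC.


Dynamic range from full-scale to LSB:
V_min = V_max / 2^bits = 1.26 / 2^20
DR = 20 * log10(V_max / V_min)
   = 20 * log10(2^20)
   = 20 * 20 * log10(2)
   = 120.41 dB

120.41 dB


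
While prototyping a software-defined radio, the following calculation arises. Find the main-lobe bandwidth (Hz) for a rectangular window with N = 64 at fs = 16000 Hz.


Main lobe width for a rectangular window:
Width = 2 * fs / N
      = 2 * 16000 / 64
      = 32000 / 64
      = 500.0 Hz

500.0 Hz


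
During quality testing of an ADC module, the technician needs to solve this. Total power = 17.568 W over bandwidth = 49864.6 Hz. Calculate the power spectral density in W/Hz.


Power spectral density:
PSD = P / BW
    = 17.568 / 49864.6
    = 0.00035231 W/Hz

0.00035231 W/Hz


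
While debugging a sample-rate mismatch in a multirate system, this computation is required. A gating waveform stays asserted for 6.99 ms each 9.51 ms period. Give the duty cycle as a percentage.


Duty cycle as a percentage:
DC = (t_on / T) * 100
   = (6.99 / 9.51) * 100
   = 0.735016 * 100
   = 73.5 %

73.5 %


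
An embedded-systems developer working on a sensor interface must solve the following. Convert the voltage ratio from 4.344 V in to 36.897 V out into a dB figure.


Voltage gain in dB:
G = 20 * log10(Vout / Vin)
  = 20 * log10(36.897 / 4.344)
  = 20 * log10(8.493785)
  = 20 * 0.929101
  = 18.58 dB

18.58 dB


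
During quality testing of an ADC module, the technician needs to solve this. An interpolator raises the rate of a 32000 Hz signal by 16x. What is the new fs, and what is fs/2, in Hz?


Step 1 — output sample rate after interpolation by L:
fs_out = L * fs_in = 16 * 32000 = 512000 Hz

Step 2 — Nyquist frequency of the output stream:
f_Nyq = fs_out / 2 = 512000 / 2 = 256000.0 Hz

fs_out = 512000 Hz; f_Nyquist = 256000.0 Hz


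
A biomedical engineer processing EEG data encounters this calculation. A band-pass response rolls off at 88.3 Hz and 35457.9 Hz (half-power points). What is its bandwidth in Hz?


Bandwidth is the difference of -3dB frequencies:
BW = f_high - f_low
   = 35457.9 - 88.3
   = 35369.6 Hz

35369.6 Hz


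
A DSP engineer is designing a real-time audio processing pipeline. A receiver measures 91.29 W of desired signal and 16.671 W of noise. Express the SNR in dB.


SNR in decibels:
SNR = 10 * log10(Ps / Pn)
    = 10 * log10(91.29 / 16.671)
    = 10 * log10(5.476)
    = 10 * 0.7385
    = 7.38 dB

7.38 dB


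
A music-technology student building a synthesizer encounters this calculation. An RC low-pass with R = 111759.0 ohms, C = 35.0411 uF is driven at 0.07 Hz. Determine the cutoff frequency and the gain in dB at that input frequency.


Step 1 — cutoff frequency:
fc = 1 / (2*pi*R*C)
C = 35.0411 uF = 3.50411e-05 F
fc = 1 / (2*pi*111759.0*3.50411e-05)
   = 0.0406406 Hz

Step 2 — magnitude at f = 0.07 Hz:
|H(f)| = 1 / sqrt(1 + (f/fc)^2)
f/fc = 0.07 / 0.0406406 = 1.722416
|H| = 1 / sqrt(1 + 2.966717) = 0.5020933
|H|_dB = 20*log10(0.5020933) = -5.98 dB

fc = 0.0406406 Hz; |H(0.07 Hz)| = -5.98 dB


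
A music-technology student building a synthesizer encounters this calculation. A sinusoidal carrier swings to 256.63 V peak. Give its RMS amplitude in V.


RMS voltage for a sinusoidal waveform:
V_rms = V_peak / sqrt(2)
      = 256.63 / 1.414214
      = 181.465 V

181.465 V


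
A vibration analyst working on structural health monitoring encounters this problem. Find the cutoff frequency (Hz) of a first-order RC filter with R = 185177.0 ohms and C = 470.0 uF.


Cutoff frequency of a first-order RC filter:
fc = 1 / (2 * pi * R * C)
C = 470.0 uF = 0.00047 F
fc = 1 / (2 * pi * 185177.0 * 0.00047)
   = 1 / 546.84566064497
   = 0.001829 Hz

0.001829 Hz


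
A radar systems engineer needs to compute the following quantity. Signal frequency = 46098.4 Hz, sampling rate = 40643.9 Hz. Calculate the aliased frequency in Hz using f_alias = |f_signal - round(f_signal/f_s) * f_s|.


Compute the nearest integer multiple of fs to the signal:
n = round(46098.4 / 40643.9) = 1
f_alias = |46098.4 - 1 * 40643.9|
        = |46098.4 - 40643.9|
        = 5454.5 Hz

5454.5


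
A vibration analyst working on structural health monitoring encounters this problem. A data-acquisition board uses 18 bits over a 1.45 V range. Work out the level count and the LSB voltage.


Step 1 — number of quantization levels:
L = 2^N = 2^18 = 262144

Step 2 — LSB step size:
delta = Vfs / L
      = 1.45 / 262144
      = 5.53e-06 V

Levels = 262144; step size = 5.53e-06 V


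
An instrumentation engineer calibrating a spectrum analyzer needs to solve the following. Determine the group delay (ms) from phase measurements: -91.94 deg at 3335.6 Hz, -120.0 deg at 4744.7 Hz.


Group delay from phase difference:
tau = -d(phi)/d(omega)
d(phi) = -28.06 deg = -0.489739 rad
d(omega) = 2*pi*(4744.7 - 3335.6) = 8853.6364 rad/s
tau = -(-0.489739) / 8853.6364
    = 0.0553 ms

0.0553 ms


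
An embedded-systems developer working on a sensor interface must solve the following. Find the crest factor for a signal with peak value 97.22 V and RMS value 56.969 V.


Crest factor is the ratio of peak to RMS:
CF = V_peak / V_rms
   = 97.22 / 56.969
   = 1.7065

1.7065


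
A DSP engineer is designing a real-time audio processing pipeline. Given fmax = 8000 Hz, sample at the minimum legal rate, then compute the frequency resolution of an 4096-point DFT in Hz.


Step 1 — Nyquist sampling rate:
fs = 2 * fmax = 2 * 8000 = 16000 Hz

Step 2 — DFT bin spacing:
df = fs / N = 16000 / 4096 = 3.9062 Hz

3.9062 Hz


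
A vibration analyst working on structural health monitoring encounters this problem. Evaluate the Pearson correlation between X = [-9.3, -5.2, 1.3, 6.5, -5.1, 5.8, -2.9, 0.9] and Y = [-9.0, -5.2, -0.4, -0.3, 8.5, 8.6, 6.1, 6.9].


Pearson correlation coefficient (population):
r = cov(X,Y) / (std(X) * std(Y))
Mean X = -1.0, Mean Y = 1.9
Cov(X,Y) = 14.815
Std(X) = 5.224222, Std(Y) = 6.229366
r = 0.4552

0.4552


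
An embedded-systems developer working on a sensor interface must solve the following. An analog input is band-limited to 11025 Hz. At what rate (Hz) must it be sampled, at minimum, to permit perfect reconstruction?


The Nyquist rate is twice the maximum frequency component.
fs_min = 2 * fmax
      = 2 * 11025
      = 22050 Hz

22050


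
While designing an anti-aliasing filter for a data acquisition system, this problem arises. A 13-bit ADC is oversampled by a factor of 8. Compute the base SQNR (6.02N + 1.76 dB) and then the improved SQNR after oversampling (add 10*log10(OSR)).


Step 1 — baseline SQNR at Nyquist:
SQNR_base = 6.02*N + 1.76
          = 6.02*13 + 1.76
          = 80.02 dB

Step 2 — oversampling processing gain:
G = 10*log10(OSR) = 10*log10(8) = 9.03 dB

Step 3 — total:
SQNR_total = 80.02 + 9.03 = 89.05 dB

Base SQNR = 80.02 dB; oversampled SQNR = 89.05 dB


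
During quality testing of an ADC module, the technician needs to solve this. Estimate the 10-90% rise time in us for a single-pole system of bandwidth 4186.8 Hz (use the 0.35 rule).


Rise time from bandwidth relationship:
tr = 0.35 / BW
   = 0.35 / 4186.8
   = 8.359606382e-05 s
   = 83.5961 us

83.5961 us


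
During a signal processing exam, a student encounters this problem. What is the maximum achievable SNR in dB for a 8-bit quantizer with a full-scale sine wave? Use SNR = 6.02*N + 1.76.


Theoretical SNR for a full-scale sinusoid:
SNR = 6.02 * N + 1.76
    = 6.02 * 8 + 1.76
    = 48.16 + 1.76
    = 49.92 dB

49.92 dB


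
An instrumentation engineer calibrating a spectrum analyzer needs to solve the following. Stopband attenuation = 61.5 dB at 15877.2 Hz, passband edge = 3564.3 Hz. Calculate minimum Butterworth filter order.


Butterworth filter order formula:
n = log10(10^(A/10) - 1) / (2 * log10(f_stop/f_pass))
10^(61.5/10) - 1 = 1412536.5446
f_stop/f_pass = 15877.2 / 3564.3 = 4.4545
n = 4.7395 -> ceil = 5

5


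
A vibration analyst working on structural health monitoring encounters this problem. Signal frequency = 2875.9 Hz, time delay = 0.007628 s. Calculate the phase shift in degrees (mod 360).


Phase shift from frequency and time delay:
phi = 360 * f * t_delay
    = 360 * 2875.9 * 0.007628
    = 7897.45 degrees
    mod 360 = 337.45 degrees

337.45 degrees


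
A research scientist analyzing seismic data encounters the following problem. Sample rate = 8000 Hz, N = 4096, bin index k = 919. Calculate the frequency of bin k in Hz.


Frequency of DFT bin k:
f_k = k * fs / N
    = 919 * 8000 / 4096
    = 7352000 / 4096
    = 1794.922 Hz

1794.922 Hz


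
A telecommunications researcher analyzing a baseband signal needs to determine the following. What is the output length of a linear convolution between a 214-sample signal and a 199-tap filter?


Linear convolution output length:
L = N + M - 1
  = 214 + 199 - 1
  = 412 samples

412


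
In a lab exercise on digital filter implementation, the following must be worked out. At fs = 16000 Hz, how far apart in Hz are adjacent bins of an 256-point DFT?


DFT frequency resolution:
df = fs / N
   = 16000 / 256
   = 62.5 Hz

62.5 Hz


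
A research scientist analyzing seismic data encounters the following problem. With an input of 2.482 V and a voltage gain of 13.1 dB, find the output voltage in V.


Output voltage from dB gain:
V_out = V_in * 10^(gain_dB / 20)
      = 2.482 * 10^(13.1 / 20)
      = 2.482 * 4.518559
      = 11.2151 V

11.2151 V


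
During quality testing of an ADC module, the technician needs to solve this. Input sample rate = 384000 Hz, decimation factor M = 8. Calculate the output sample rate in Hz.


Decimation reduces the sample rate:
fs_out = fs_in / M
       = 384000 / 8
       = 48000.0 Hz

48000.0 Hz


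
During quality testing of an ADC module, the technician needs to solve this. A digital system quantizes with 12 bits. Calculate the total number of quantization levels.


Number of quantization levels = 2^N
= 2^12
= 4096

4096


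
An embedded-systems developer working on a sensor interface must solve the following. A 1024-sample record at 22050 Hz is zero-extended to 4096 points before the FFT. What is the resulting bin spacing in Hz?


Frequency resolution after zero-padding:
N_padded = 1024 * 4 = 4096
df = fs / N_padded
   = 22050 / 4096
   = 5.3833 Hz

5.3833 Hz


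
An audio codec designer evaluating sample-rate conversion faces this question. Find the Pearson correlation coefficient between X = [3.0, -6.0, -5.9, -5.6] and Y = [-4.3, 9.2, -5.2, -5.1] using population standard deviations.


Pearson correlation coefficient (population):
r = cov(X,Y) / (std(X) * std(Y))
Mean X = -3.625, Mean Y = -1.35
Cov(X,Y) = -7.10875
Std(X) = 3.827777, Std(Y) = 6.101025
r = -0.3044

-0.3044


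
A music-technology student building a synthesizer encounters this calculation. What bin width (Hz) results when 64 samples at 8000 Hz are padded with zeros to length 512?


Frequency resolution after zero-padding:
N_padded = 64 * 8 = 512
df = fs / N_padded
   = 8000 / 512
   = 15.625 Hz

15.625 Hz


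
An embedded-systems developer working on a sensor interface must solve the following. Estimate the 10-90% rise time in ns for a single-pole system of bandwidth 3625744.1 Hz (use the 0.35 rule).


Rise time from bandwidth relationship:
tr = 0.35 / BW
   = 0.35 / 3625744.1
   = 9.653190913e-08 s
   = 96.5319 ns

96.5319 ns


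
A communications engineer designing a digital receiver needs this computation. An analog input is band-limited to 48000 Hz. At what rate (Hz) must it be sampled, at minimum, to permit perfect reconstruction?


The Nyquist rate is twice the maximum frequency component.
fs_min = 2 * fmax
      = 2 * 48000
      = 96000 Hz

96000


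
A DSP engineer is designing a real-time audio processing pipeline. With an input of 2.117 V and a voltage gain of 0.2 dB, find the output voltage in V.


Output voltage from dB gain:
V_out = V_in * 10^(gain_dB / 20)
      = 2.117 * 10^(0.2 / 20)
      = 2.117 * 1.023293
      = 2.1663 V

2.1663 V


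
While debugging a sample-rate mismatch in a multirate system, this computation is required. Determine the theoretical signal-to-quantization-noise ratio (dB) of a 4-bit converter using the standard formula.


Theoretical SNR for a full-scale sinusoid:
SNR = 6.02 * N + 1.76
    = 6.02 * 4 + 1.76
    = 24.08 + 1.76
    = 25.84 dB

25.84 dB


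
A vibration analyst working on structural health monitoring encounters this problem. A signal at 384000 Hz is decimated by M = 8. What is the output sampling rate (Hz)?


Decimation reduces the sample rate:
fs_out = fs_in / M
       = 384000 / 8
       = 48000.0 Hz

48000.0 Hz


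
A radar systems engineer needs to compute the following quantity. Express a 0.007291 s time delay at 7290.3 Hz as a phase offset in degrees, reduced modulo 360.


Phase shift from frequency and time delay:
phi = 360 * f * t_delay
    = 360 * 7290.3 * 0.007291
    = 19135.29 degrees
    mod 360 = 55.29 degrees

55.29 degrees


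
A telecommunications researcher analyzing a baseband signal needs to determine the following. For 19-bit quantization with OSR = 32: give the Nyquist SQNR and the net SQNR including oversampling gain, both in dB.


Step 1 — baseline SQNR at Nyquist:
SQNR_base = 6.02*N + 1.76
          = 6.02*19 + 1.76
          = 116.14 dB

Step 2 — oversampling processing gain:
G = 10*log10(OSR) = 10*log10(32) = 15.05 dB

Step 3 — total:
SQNR_total = 116.14 + 15.05 = 131.19 dB

Base SQNR = 116.14 dB; oversampled SQNR = 131.19 dB


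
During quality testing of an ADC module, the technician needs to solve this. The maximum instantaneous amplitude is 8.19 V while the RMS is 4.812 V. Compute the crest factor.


Crest factor is the ratio of peak to RMS:
CF = V_peak / V_rms
   = 8.19 / 4.812
   = 1.702

1.702


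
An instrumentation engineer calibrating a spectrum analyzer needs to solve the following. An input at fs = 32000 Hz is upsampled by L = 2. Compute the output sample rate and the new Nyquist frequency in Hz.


Step 1 — output sample rate after interpolation by L:
fs_out = L * fs_in = 2 * 32000 = 64000 Hz

Step 2 — Nyquist frequency of the output stream:
f_Nyq = fs_out / 2 = 64000 / 2 = 32000.0 Hz

fs_out = 64000 Hz; f_Nyquist = 32000.0 Hz


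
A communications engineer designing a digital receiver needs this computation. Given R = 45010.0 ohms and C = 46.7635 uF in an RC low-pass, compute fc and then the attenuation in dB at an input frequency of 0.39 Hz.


Step 1 — cutoff frequency:
fc = 1 / (2*pi*R*C)
C = 46.7635 uF = 4.67635e-05 F
fc = 1 / (2*pi*45010.0*4.67635e-05)
   = 0.0756143 Hz

Step 2 — magnitude at f = 0.39 Hz:
|H(f)| = 1 / sqrt(1 + (f/fc)^2)
f/fc = 0.39 / 0.0756143 = 5.157755
|H| = 1 / sqrt(1 + 26.602437) = 0.1903383
|H|_dB = 20*log10(0.1903383) = -14.41 dB

fc = 0.0756143 Hz; |H(0.39 Hz)| = -14.41 dB


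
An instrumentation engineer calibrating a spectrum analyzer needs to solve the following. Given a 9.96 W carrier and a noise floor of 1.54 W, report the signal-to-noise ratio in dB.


SNR in decibels:
SNR = 10 * log10(Ps / Pn)
    = 10 * log10(9.96 / 1.54)
    = 10 * log10(6.4675)
    = 10 * 0.8107
    = 8.11 dB

8.11 dB


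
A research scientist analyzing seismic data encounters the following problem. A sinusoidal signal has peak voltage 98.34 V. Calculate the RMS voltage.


RMS voltage for a sinusoidal waveform:
V_rms = V_peak / sqrt(2)
      = 98.34 / 1.414214
      = 69.537 V

69.537 V


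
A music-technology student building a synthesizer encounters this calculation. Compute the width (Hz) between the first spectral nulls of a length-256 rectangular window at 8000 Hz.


Main lobe width for a rectangular window:
Width = 2 * fs / N
      = 2 * 8000 / 256
      = 16000 / 256
      = 62.5 Hz

62.5 Hz


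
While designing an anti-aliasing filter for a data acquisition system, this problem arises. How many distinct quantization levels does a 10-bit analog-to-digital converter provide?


Number of quantization levels = 2^N
= 2^10
= 1024

1024


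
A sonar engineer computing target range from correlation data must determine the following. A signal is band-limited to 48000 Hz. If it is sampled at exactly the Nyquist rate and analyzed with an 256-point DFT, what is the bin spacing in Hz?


Step 1 — Nyquist sampling rate:
fs = 2 * fmax = 2 * 48000 = 96000 Hz

Step 2 — DFT bin spacing:
df = fs / N = 96000 / 256 = 375.0 Hz

375.0 Hz


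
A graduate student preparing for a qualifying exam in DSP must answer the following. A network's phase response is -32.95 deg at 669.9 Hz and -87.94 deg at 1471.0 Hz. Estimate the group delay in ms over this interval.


Group delay from phase difference:
tau = -d(phi)/d(omega)
d(phi) = -54.99 deg = -0.959757 rad
d(omega) = 2*pi*(1471.0 - 669.9) = 5033.4597 rad/s
tau = -(-0.959757) / 5033.4597
    = 0.1907 ms

0.1907 ms


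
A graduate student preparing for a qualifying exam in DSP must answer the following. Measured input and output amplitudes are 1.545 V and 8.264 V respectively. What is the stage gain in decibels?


Voltage gain in dB:
G = 20 * log10(Vout / Vin)
  = 20 * log10(8.264 / 1.545)
  = 20 * log10(5.348867)
  = 20 * 0.728262
  = 14.57 dB

14.57 dB


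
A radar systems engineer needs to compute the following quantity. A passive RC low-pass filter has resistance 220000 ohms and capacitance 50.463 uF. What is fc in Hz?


Cutoff frequency of a first-order RC filter:
fc = 1 / (2 * pi * R * C)
C = 50.463 uF = 5.0463e-05 F
fc = 1 / (2 * pi * 220000 * 5.0463e-05)
   = 1 / 69.755043634365
   = 0.014336 Hz

0.014336 Hz


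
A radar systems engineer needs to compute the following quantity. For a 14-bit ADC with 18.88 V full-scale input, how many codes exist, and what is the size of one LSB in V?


Step 1 — number of quantization levels:
L = 2^N = 2^14 = 16384

Step 2 — LSB step size:
delta = Vfs / L
      = 18.88 / 16384
      = 0.00115234 V

Levels = 16384; step size = 0.00115234 V


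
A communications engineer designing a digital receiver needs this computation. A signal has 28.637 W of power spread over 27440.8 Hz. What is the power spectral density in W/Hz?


Power spectral density:
PSD = P / BW
    = 28.637 / 27440.8
    = 0.00104359 W/Hz

0.00104359 W/Hz


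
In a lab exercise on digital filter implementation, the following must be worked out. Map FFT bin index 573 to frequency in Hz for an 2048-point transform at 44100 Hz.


Frequency of DFT bin k:
f_k = k * fs / N
    = 573 * 44100 / 2048
    = 25269300 / 2048
    = 12338.525 Hz

12338.525 Hz


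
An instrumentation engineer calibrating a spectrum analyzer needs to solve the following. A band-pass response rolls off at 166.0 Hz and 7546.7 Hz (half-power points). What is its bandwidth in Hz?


Bandwidth is the difference of -3dB frequencies:
BW = f_high - f_low
   = 7546.7 - 166.0
   = 7380.7 Hz

7380.7 Hz


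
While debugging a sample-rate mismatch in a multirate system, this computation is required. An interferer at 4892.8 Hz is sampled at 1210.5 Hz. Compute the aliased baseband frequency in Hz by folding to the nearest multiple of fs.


Compute the nearest integer multiple of fs to the signal:
n = round(4892.8 / 1210.5) = 4
f_alias = |4892.8 - 4 * 1210.5|
        = |4892.8 - 4842.0|
        = 50.8 Hz

50.8


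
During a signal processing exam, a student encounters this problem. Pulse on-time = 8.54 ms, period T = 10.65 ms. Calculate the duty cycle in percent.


Duty cycle as a percentage:
DC = (t_on / T) * 100
   = (8.54 / 10.65) * 100
   = 0.801878 * 100
   = 80.19 %

80.19 %


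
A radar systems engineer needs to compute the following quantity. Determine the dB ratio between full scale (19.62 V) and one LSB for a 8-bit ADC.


Dynamic range from full-scale to LSB:
V_min = V_max / 2^bits = 19.62 / 2^8
DR = 20 * log10(V_max / V_min)
   = 20 * log10(2^8)
   = 20 * 8 * log10(2)
   = 48.16 dB

48.16 dB


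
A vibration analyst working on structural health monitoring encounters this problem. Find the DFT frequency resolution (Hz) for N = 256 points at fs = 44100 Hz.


DFT frequency resolution:
df = fs / N
   = 44100 / 256
   = 172.2656 Hz

172.2656 Hz


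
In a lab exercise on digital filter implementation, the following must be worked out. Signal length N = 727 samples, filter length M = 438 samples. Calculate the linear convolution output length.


Linear convolution output length:
L = N + M - 1
  = 727 + 438 - 1
  = 1164 samples

1164


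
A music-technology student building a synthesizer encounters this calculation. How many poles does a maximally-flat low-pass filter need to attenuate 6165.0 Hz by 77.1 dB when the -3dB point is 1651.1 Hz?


Butterworth filter order formula:
n = log10(10^(A/10) - 1) / (2 * log10(f_stop/f_pass))
10^(77.1/10) - 1 = 51286137.3991
f_stop/f_pass = 6165.0 / 1651.1 = 3.7339
n = 6.7376 -> ceil = 7

7


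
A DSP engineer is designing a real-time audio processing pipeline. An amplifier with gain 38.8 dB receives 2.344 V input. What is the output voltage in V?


Output voltage from dB gain:
V_out = V_in * 10^(gain_dB / 20)
      = 2.344 * 10^(38.8 / 20)
      = 2.344 * 87.096359
      = 204.1539 V

204.1539 V


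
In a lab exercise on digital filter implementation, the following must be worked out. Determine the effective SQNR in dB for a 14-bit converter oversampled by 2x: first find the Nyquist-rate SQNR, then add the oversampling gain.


Step 1 — baseline SQNR at Nyquist:
SQNR_base = 6.02*N + 1.76
          = 6.02*14 + 1.76
          = 86.04 dB

Step 2 — oversampling processing gain:
G = 10*log10(OSR) = 10*log10(2) = 3.01 dB

Step 3 — total:
SQNR_total = 86.04 + 3.01 = 89.05 dB

Base SQNR = 86.04 dB; oversampled SQNR = 89.05 dB


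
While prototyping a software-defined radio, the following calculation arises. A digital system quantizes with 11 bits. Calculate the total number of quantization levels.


Number of quantization levels = 2^N
= 2^11
= 2048

2048


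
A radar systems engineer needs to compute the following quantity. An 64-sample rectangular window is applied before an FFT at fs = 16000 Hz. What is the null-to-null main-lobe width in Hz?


Main lobe width for a rectangular window:
Width = 2 * fs / N
      = 2 * 16000 / 64
      = 32000 / 64
      = 500.0 Hz

500.0 Hz


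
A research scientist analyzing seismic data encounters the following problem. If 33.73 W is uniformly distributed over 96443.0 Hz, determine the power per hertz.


Power spectral density:
PSD = P / BW
    = 33.73 / 96443.0
    = 0.00034974 W/Hz

0.00034974 W/Hz


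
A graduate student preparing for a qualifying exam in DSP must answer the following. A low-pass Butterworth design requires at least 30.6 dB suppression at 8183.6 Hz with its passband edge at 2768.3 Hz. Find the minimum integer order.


Butterworth filter order formula:
n = log10(10^(A/10) - 1) / (2 * log10(f_stop/f_pass))
10^(30.6/10) - 1 = 1147.1536
f_stop/f_pass = 8183.6 / 2768.3 = 2.9562
n = 3.2499 -> ceil = 4

4


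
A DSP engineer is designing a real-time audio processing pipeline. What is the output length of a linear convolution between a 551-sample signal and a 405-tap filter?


Linear convolution output length:
L = N + M - 1
  = 551 + 405 - 1
  = 955 samples

955


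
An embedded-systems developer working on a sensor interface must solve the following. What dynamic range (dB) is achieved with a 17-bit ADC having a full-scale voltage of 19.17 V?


Dynamic range from full-scale to LSB:
V_min = V_max / 2^bits = 19.17 / 2^17
DR = 20 * log10(V_max / V_min)
   = 20 * log10(2^17)
   = 20 * 17 * log10(2)
   = 102.35 dB

102.35 dB


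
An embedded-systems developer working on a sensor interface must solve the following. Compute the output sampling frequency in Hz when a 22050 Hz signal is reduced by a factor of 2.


Decimation reduces the sample rate:
fs_out = fs_in / M
       = 22050 / 2
       = 11025.0 Hz

11025.0 Hz


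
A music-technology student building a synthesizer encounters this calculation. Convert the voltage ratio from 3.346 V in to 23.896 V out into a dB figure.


Voltage gain in dB:
G = 20 * log10(Vout / Vin)
  = 20 * log10(23.896 / 3.346)
  = 20 * log10(7.141662)
  = 20 * 0.853799
  = 17.08 dB

17.08 dB


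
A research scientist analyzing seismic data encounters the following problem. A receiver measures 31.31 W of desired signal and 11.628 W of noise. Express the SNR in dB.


SNR in decibels:
SNR = 10 * log10(Ps / Pn)
    = 10 * log10(31.31 / 11.628)
    = 10 * log10(2.6926)
    = 10 * 0.4302
    = 4.3 dB

4.3 dB


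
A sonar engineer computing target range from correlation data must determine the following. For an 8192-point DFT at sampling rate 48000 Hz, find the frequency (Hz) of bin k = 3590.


Frequency of DFT bin k:
f_k = k * fs / N
    = 3590 * 48000 / 8192
    = 172320000 / 8192
    = 21035.156 Hz

21035.156 Hz


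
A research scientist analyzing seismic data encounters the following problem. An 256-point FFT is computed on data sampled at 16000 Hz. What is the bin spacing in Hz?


DFT frequency resolution:
df = fs / N
   = 16000 / 256
   = 62.5 Hz

62.5 Hz


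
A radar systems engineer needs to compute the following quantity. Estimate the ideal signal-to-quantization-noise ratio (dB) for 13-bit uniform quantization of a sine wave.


Theoretical SNR for a full-scale sinusoid:
SNR = 6.02 * N + 1.76
    = 6.02 * 13 + 1.76
    = 78.26 + 1.76
    = 80.02 dB

80.02 dB


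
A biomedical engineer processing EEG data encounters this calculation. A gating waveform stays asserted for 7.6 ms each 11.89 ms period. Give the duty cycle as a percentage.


Duty cycle as a percentage:
DC = (t_on / T) * 100
   = (7.6 / 11.89) * 100
   = 0.639193 * 100
   = 63.92 %

63.92 %
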